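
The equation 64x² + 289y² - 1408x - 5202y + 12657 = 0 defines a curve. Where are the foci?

(-4, 9) and (26, 9)

Group: 64(x² - 22x) + 289(y² - 18y) = -12657
Complete the square in x and y: 64(x - 11)² + 289(y - 9)² = -12657 + 7744 + 23409 = 18496
Dividing both sides by 18496: (x - 11)²/289 + (y - 9)²/64 = 1
Ellipse, center (11, 9), major axis horizontal; a² = 289, b² = 64.
c² = a² - b² = 289 - 64 = 225, so c = 15.
Foci lie on the horizontal axis through the center: (h ± c, k).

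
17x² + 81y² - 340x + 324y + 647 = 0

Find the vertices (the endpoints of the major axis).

Group: 17(x² - 20x) + 81(y² + 4y) = -647
Completing the square gives 17(x - 10)² + 81(y + 2)² = -647 + 1700 + 324 = 1377.
Divide through by 1377 to get (x - 10)²/81 + (y + 2)²/17 = 1.
Ellipse, center (10, -2), major axis horizontal; a² = 81, b² = 17.
a = 9. Vertices at (h ± a, k).

(1, -2) and (19, -2)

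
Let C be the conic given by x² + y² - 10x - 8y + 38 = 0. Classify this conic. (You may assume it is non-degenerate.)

No xy term. Coefficients of x² and y² are A = 1, C = 1.
A = C (same sign) ⇒ circle.

circle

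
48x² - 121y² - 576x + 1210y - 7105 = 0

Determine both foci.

Collect terms: 48(x² - 12x) -121(y² - 10y) = 7105
Complete the square: 48(x - 6)² -121(y - 5)² = 7105 + 1728 - 3025 = 5808
Divide through by 5808 to get (x - 6)²/121 - (y - 5)²/48 = 1.
Hyperbola, center (6, 5), transverse axis horizontal; a² = 121, b² = 48.
c² = a² + b² = 121 + 48 = 169, so c = 13.
Foci lie on the horizontal axis through the center: (h ± c, k).

(-7, 5) and (19, 5)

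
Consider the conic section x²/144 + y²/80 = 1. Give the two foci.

(-8, 0) and (8, 0)

Center (0, 0). The larger denominator 144 sits under the x-term, so the major axis is horizontal; a² = 144, b² = 80.
c² = a² - b² = 144 - 80 = 64, so c = 8.
Foci lie on the horizontal axis through the center: (h ± c, k).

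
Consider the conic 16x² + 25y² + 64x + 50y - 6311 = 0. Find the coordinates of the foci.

(-14, -1) and (10, -1)

Group: 16(x² + 4x) + 25(y² + 2y) = 6311
Completing the square gives 16(x + 2)² + 25(y + 1)² = 6311 + 64 + 25 = 6400.
Dividing both sides by 6400: (x + 2)²/400 + (y + 1)²/256 = 1
Ellipse, center (-2, -1), major axis horizontal; a² = 400, b² = 256.
c² = a² - b² = 400 - 256 = 144, so c = 12.
Foci lie on the horizontal axis through the center: (h ± c, k).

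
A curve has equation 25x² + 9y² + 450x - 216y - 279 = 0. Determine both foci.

Rearranging, 25(x² + 18x) + 9(y² - 24y) = 279.
Completing the square gives 25(x + 9)² + 9(y - 12)² = 279 + 2025 + 1296 = 3600.
Dividing both sides by 3600: (x + 9)²/144 + (y - 12)²/400 = 1
Ellipse, center (-9, 12), major axis vertical; a² = 400, b² = 144.
c² = a² - b² = 400 - 144 = 256, so c = 16.
Foci lie on the vertical axis through the center: (h, k ± c).

(-9, -4) and (-9, 28)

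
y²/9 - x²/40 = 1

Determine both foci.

Center (0, 0). The positive term is the y-term, so the transverse axis is vertical; a² = 9, b² = 40.
c² = a² + b² = 9 + 40 = 49, so c = 7.
Foci lie on the vertical axis through the center: (h, k ± c).

(0, -7) and (0, 7)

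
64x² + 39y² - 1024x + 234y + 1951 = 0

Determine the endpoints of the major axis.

(8, -11) and (8, 5)

Group the x- and y-terms: 64(x² - 16x) + 39(y² + 6y) = -1951
Completing the square gives 64(x - 8)² + 39(y + 3)² = -1951 + 4096 + 351 = 2496.
Divide by 2496: (x - 8)²/39 + (y + 3)²/64 = 1
Ellipse, center (8, -3), major axis vertical; a² = 64, b² = 39.
a = 8. Vertices at (h, k ± a).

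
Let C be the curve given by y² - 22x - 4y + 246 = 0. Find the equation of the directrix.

x = 11/2

Only y is squared. Complete the square in y: (y - 2)² = 22(x - 11).
Vertex (11, 2); 4p = 22 so p = 11/2. Opens right.
Directrix is the vertical line x = h − p = 11 − (11/2) = 11/2.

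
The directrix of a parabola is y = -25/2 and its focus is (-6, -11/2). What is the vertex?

The vertex is the midpoint between the focus and the directrix along the axis of symmetry.
Axis is vertical (directrix is horizontal). Vertex y-coordinate = (-11/2 + (-25/2))/2 = -9; x-coordinate = -6.

(-6, -9)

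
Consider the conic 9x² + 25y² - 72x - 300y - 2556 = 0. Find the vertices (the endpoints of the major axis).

Group: 9(x² - 8x) + 25(y² - 12y) = 2556
9(x - 4)² + 25(y - 6)² = 2556 + 144 + 900 = 3600
Divide through by 3600 to get (x - 4)²/400 + (y - 6)²/144 = 1.
Ellipse, center (4, 6), major axis horizontal; a² = 400, b² = 144.
a = 20. Vertices at (h ± a, k).

(-16, 6) and (24, 6)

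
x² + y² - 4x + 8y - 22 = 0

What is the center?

(2, -4)

(x² - 4x) + (y² + 8y) = 22
Completing the square gives (x - 2)² + (y + 4)² = 22 + 4 + 16 = 42.
So (x - 2)² + (y + 4)² = 42.
Circle centered at (2, -4) with r² = 42.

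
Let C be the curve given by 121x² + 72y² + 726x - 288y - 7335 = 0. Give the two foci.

(-3, -5) and (-3, 9)

Group: 121(x² + 6x) + 72(y² - 4y) = 7335
121(x + 3)² + 72(y - 2)² = 7335 + 1089 + 288 = 8712
Divide through by 8712 to get (x + 3)²/72 + (y - 2)²/121 = 1.
Ellipse, center (-3, 2), major axis vertical; a² = 121, b² = 72.
c² = a² - b² = 121 - 72 = 49, so c = 7.
Foci lie on the vertical axis through the center: (h, k ± c).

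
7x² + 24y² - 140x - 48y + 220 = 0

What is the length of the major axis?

12√2

Collect terms: 7(x² - 20x) + 24(y² - 2y) = -220
Complete the square in x and y: 7(x - 10)² + 24(y - 1)² = -220 + 700 + 24 = 504
Dividing both sides by 504: (x - 10)²/72 + (y - 1)²/21 = 1
Ellipse, center (10, 1), major axis horizontal; a² = 72, b² = 21.
a² = 72 so a = 6√2; the major axis has length 2a = 12√2.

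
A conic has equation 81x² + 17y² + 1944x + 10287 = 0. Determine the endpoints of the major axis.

(-12, -9) and (-12, 9)

Group the x- and y-terms: 81(x² + 24x) + 17y² = -10287
Complete the square in x and y: 81(x + 12)² + 17y² = -10287 + 11664 + 0 = 1377
Divide by 1377: (x + 12)²/17 + y²/81 = 1
Ellipse, center (-12, 0), major axis vertical; a² = 81, b² = 17.
a = 9. Vertices at (h, k ± a).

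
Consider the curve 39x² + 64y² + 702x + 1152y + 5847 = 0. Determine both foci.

(-14, -9) and (-4, -9)

Group the x- and y-terms: 39(x² + 18x) + 64(y² + 18y) = -5847
Complete the square: 39(x + 9)² + 64(y + 9)² = -5847 + 3159 + 5184 = 2496
Divide by 2496: (x + 9)²/64 + (y + 9)²/39 = 1
Ellipse, center (-9, -9), major axis horizontal; a² = 64, b² = 39.
c² = a² - b² = 64 - 39 = 25, so c = 5.
Foci lie on the horizontal axis through the center: (h ± c, k).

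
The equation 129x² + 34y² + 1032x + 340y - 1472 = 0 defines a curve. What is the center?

Group the x- and y-terms: 129(x² + 8x) + 34(y² + 10y) = 1472
Completing the square gives 129(x + 4)² + 34(y + 5)² = 1472 + 2064 + 850 = 4386.
Divide through by 4386 to get (x + 4)²/34 + (y + 5)²/129 = 1.
Ellipse with center (-4, -5).

(-4, -5)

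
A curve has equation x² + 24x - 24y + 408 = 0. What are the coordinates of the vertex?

(-12, 11)

Only x is squared. Complete the square in x: (x + 12)² = 24(y - 11).
Vertex (-12, 11); 4p = 24 so p = 6. Opens up.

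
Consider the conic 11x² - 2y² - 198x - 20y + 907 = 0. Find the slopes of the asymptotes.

√22/2 and -√22/2

Collect terms: 11(x² - 18x) -2(y² + 10y) = -907
Complete the square in x and y: 11(x - 9)² -2(y + 5)² = -907 + 891 - 50 = -66
Divide through by -66 to get (y + 5)²/33 - (x - 9)²/6 = 1.
Hyperbola, center (9, -5), transverse axis vertical; a² = 33, b² = 6.
For a vertical hyperbola the asymptotes have slope ±a/b.
Here that is ±√33/√6 = ±√22/2.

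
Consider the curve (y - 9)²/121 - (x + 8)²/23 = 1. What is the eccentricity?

Center (-8, 9). The positive term is the y-term, so the transverse axis is vertical; a² = 121, b² = 23.
c² = a² + b² = 144, so c = 12.
e = c/a = 12/11.

e = 12/11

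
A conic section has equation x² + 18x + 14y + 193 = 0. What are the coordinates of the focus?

(-9, -23/2)

Only x is squared. Complete the square in x: (x + 9)² = -14(y + 8).
Vertex (-9, -8); 4p = -14 so p = -7/2. Opens down.
Focus is p units from the vertex along the axis: (h, k + p).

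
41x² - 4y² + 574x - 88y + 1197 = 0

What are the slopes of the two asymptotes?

√41/2 and -√41/2

Collect terms: 41(x² + 14x) -4(y² + 22y) = -1197
41(x + 7)² -4(y + 11)² = -1197 + 2009 - 484 = 328
Divide through by 328 to get (x + 7)²/8 - (y + 11)²/82 = 1.
Hyperbola, center (-7, -11), transverse axis horizontal; a² = 8, b² = 82.
For a horizontal hyperbola the asymptotes have slope ±b/a.
Here that is ±√82/2√2 = ±√41/2.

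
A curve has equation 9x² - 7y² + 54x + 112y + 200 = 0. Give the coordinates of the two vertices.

Collect terms: 9(x² + 6x) -7(y² - 16y) = -200
9(x + 3)² -7(y - 8)² = -200 + 81 - 448 = -567
Dividing both sides by -567: (y - 8)²/81 - (x + 3)²/63 = 1
Hyperbola, center (-3, 8), transverse axis vertical; a² = 81, b² = 63.
a = 9. Vertices at (h, k ± a).

(-3, -1) and (-3, 17)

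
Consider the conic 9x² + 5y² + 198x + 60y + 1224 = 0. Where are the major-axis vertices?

9(x² + 22x) + 5(y² + 12y) = -1224
Completing the square gives 9(x + 11)² + 5(y + 6)² = -1224 + 1089 + 180 = 45.
Divide through by 45 to get (x + 11)²/5 + (y + 6)²/9 = 1.
Ellipse, center (-11, -6), major axis vertical; a² = 9, b² = 5.
a = 3. Vertices at (h, k ± a).

(-11, -9) and (-11, -3)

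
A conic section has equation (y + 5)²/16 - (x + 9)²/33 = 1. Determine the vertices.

(-9, -9) and (-9, -1)

Center (-9, -5). The positive term is the y-term, so the transverse axis is vertical; a² = 16, b² = 33.
a = 4. Vertices at (h, k ± a).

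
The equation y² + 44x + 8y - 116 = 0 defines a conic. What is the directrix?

Only y is squared. Complete the square in y: (y + 4)² = -44(x - 3).
Vertex (3, -4); 4p = -44 so p = -11. Opens left.
Directrix is the vertical line x = h − p = 3 − (-11) = 14.

x = 14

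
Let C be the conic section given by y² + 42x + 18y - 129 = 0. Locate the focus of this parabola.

(-11/2, -9)

Only y is squared. Complete the square in y: (y + 9)² = -42(x - 5).
Vertex (5, -9); 4p = -42 so p = -21/2. Opens left.
Focus is p units from the vertex along the axis: (h + p, k).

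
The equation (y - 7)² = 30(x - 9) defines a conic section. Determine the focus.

(33/2, 7)

Vertex (9, 7); 4p = 30 so p = 15/2. Opens right.
Focus is p units from the vertex along the axis: (h + p, k).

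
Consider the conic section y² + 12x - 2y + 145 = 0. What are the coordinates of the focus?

Only y is squared. Complete the square in y: (y - 1)² = -12(x + 12).
Vertex (-12, 1); 4p = -12 so p = -3. Opens left.
Focus is p units from the vertex along the axis: (h + p, k).

(-15, 1)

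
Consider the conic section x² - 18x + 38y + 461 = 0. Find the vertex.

Only x is squared. Complete the square in x: (x - 9)² = -38(y + 10).
Vertex (9, -10); 4p = -38 so p = -19/2. Opens down.

(9, -10)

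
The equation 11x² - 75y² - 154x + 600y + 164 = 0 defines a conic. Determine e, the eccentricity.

Rearranging, 11(x² - 14x) -75(y² - 8y) = -164.
Complete the square in x and y: 11(x - 7)² -75(y - 4)² = -164 + 539 - 1200 = -825
Dividing both sides by -825: (y - 4)²/11 - (x - 7)²/75 = 1
Hyperbola, center (7, 4), transverse axis vertical; a² = 11, b² = 75.
c² = a² + b² = 86, so c = √86.
e = c/a = √86/√11 = √946/11.

e = √946/11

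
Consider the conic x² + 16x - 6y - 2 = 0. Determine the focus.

(-8, -19/2)

Only x is squared. Complete the square in x: (x + 8)² = 6(y + 11).
Vertex (-8, -11); 4p = 6 so p = 3/2. Opens up.
Focus is p units from the vertex along the axis: (h, k + p).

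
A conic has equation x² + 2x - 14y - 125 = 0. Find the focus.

Only x is squared. Complete the square in x: (x + 1)² = 14(y + 9).
Vertex (-1, -9); 4p = 14 so p = 7/2. Opens up.
Focus is p units from the vertex along the axis: (h, k + p).

(-1, -11/2)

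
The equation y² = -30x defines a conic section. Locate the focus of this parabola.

(-15/2, 0)

Vertex (0, 0); 4p = -30 so p = -15/2. Opens left.
Focus is p units from the vertex along the axis: (h + p, k).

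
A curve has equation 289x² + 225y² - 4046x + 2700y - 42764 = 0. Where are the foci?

(7, -14) and (7, 2)

Rearranging, 289(x² - 14x) + 225(y² + 12y) = 42764.
Complete the square in x and y: 289(x - 7)² + 225(y + 6)² = 42764 + 14161 + 8100 = 65025
Dividing both sides by 65025: (x - 7)²/225 + (y + 6)²/289 = 1
Ellipse, center (7, -6), major axis vertical; a² = 289, b² = 225.
c² = a² - b² = 289 - 225 = 64, so c = 8.
Foci lie on the vertical axis through the center: (h, k ± c).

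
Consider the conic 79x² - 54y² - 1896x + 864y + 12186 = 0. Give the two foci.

Collect terms: 79(x² - 24x) -54(y² - 16y) = -12186
79(x - 12)² -54(y - 8)² = -12186 + 11376 - 3456 = -4266
Divide by -4266: (y - 8)²/79 - (x - 12)²/54 = 1
Hyperbola, center (12, 8), transverse axis vertical; a² = 79, b² = 54.
c² = a² + b² = 79 + 54 = 133, so c = √133.
Foci lie on the vertical axis through the center: (h, k ± c).

(12, 8 - √133) and (12, 8 + √133)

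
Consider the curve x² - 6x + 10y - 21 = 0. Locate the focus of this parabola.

Only x is squared. Complete the square in x: (x - 3)² = -10(y - 3).
Vertex (3, 3); 4p = -10 so p = -5/2. Opens down.
Focus is p units from the vertex along the axis: (h, k + p).

(3, 1/2)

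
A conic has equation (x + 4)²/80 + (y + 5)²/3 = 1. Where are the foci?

(-4 - √77, -5) and (-4 + √77, -5)

Center (-4, -5). The larger denominator 80 sits under the x-term, so the major axis is horizontal; a² = 80, b² = 3.
c² = a² - b² = 80 - 3 = 77, so c = √77.
Foci lie on the horizontal axis through the center: (h ± c, k).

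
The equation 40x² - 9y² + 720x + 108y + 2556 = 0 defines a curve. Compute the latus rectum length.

Group: 40(x² + 18x) -9(y² - 12y) = -2556
Complete the square: 40(x + 9)² -9(y - 6)² = -2556 + 3240 - 324 = 360
Divide by 360: (x + 9)²/9 - (y - 6)²/40 = 1
Hyperbola, center (-9, 6), transverse axis horizontal; a² = 9, b² = 40.
Latus rectum length = 2b²/a = 2·40/3 = 80/3.

80/3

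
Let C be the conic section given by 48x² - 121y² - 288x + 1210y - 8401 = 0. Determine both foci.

(-10, 5) and (16, 5)

Collect terms: 48(x² - 6x) -121(y² - 10y) = 8401
Completing the square gives 48(x - 3)² -121(y - 5)² = 8401 + 432 - 3025 = 5808.
Divide by 5808: (x - 3)²/121 - (y - 5)²/48 = 1
Hyperbola, center (3, 5), transverse axis horizontal; a² = 121, b² = 48.
c² = a² + b² = 121 + 48 = 169, so c = 13.
Foci lie on the horizontal axis through the center: (h ± c, k).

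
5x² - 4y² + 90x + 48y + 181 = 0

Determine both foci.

Collect terms: 5(x² + 18x) -4(y² - 12y) = -181
Complete the square in x and y: 5(x + 9)² -4(y - 6)² = -181 + 405 - 144 = 80
Divide by 80: (x + 9)²/16 - (y - 6)²/20 = 1
Hyperbola, center (-9, 6), transverse axis horizontal; a² = 16, b² = 20.
c² = a² + b² = 16 + 20 = 36, so c = 6.
Foci lie on the horizontal axis through the center: (h ± c, k).

(-15, 6) and (-3, 6)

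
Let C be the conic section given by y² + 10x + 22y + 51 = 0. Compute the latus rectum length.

10

Only y is squared. Complete the square in y: (y + 11)² = -10(x - 7).
Vertex (7, -11); 4p = -10 so p = -5/2. Opens left.
Latus rectum length = |4p| = 10.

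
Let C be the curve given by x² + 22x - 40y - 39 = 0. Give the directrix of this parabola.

y = -14

Only x is squared. Complete the square in x: (x + 11)² = 40(y + 4).
Vertex (-11, -4); 4p = 40 so p = 10. Opens up.
Directrix is the horizontal line y = k − p = -4 − (10) = -14.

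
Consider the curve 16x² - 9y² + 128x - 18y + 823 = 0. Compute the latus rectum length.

9

16(x² + 8x) -9(y² + 2y) = -823
Complete the square: 16(x + 4)² -9(y + 1)² = -823 + 256 - 9 = -576
Divide through by -576 to get (y + 1)²/64 - (x + 4)²/36 = 1.
Hyperbola, center (-4, -1), transverse axis vertical; a² = 64, b² = 36.
Latus rectum length = 2b²/a = 2·36/8 = 9.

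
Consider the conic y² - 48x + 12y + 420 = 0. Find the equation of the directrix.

Only y is squared. Complete the square in y: (y + 6)² = 48(x - 8).
Vertex (8, -6); 4p = 48 so p = 12. Opens right.
Directrix is the vertical line x = h − p = 8 − (12) = -4.

x = -4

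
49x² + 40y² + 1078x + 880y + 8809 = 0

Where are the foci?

(-11, -14) and (-11, -8)

Rearranging, 49(x² + 22x) + 40(y² + 22y) = -8809.
49(x + 11)² + 40(y + 11)² = -8809 + 5929 + 4840 = 1960
Dividing both sides by 1960: (x + 11)²/40 + (y + 11)²/49 = 1
Ellipse, center (-11, -11), major axis vertical; a² = 49, b² = 40.
c² = a² - b² = 49 - 40 = 9, so c = 3.
Foci lie on the vertical axis through the center: (h, k ± c).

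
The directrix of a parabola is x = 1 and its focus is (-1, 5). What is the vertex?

(0, 5)

The vertex is the midpoint between the focus and the directrix along the axis of symmetry.
Axis is horizontal (directrix is vertical). Vertex x-coordinate = (-1 + 1)/2 = 0; y-coordinate = 5.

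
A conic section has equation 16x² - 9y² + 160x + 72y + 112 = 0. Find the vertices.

(-8, 4) and (-2, 4)

Collect terms: 16(x² + 10x) -9(y² - 8y) = -112
Complete the square in x and y: 16(x + 5)² -9(y - 4)² = -112 + 400 - 144 = 144
Divide by 144: (x + 5)²/9 - (y - 4)²/16 = 1
Hyperbola, center (-5, 4), transverse axis horizontal; a² = 9, b² = 16.
a = 3. Vertices at (h ± a, k).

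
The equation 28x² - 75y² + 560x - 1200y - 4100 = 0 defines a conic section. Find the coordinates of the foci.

(-10 - √103, -8) and (-10 + √103, -8)

Group: 28(x² + 20x) -75(y² + 16y) = 4100
28(x + 10)² -75(y + 8)² = 4100 + 2800 - 4800 = 2100
Dividing both sides by 2100: (x + 10)²/75 - (y + 8)²/28 = 1
Hyperbola, center (-10, -8), transverse axis horizontal; a² = 75, b² = 28.
c² = a² + b² = 75 + 28 = 103, so c = √103.
Foci lie on the horizontal axis through the center: (h ± c, k).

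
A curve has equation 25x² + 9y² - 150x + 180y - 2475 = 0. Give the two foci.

(3, -26) and (3, 6)

Collect terms: 25(x² - 6x) + 9(y² + 20y) = 2475
Completing the square gives 25(x - 3)² + 9(y + 10)² = 2475 + 225 + 900 = 3600.
Divide through by 3600 to get (x - 3)²/144 + (y + 10)²/400 = 1.
Ellipse, center (3, -10), major axis vertical; a² = 400, b² = 144.
c² = a² - b² = 400 - 144 = 256, so c = 16.
Foci lie on the vertical axis through the center: (h, k ± c).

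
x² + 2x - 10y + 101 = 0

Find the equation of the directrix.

y = 15/2

Only x is squared. Complete the square in x: (x + 1)² = 10(y - 10).
Vertex (-1, 10); 4p = 10 so p = 5/2. Opens up.
Directrix is the horizontal line y = k − p = 10 − (5/2) = 15/2.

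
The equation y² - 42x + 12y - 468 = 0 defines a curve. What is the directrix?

Only y is squared. Complete the square in y: (y + 6)² = 42(x + 12).
Vertex (-12, -6); 4p = 42 so p = 21/2. Opens right.
Directrix is the vertical line x = h − p = -12 − (21/2) = -45/2.

x = -45/2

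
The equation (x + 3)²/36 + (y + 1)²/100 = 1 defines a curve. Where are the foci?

(-3, -9) and (-3, 7)

Center (-3, -1). The larger denominator 100 sits under the y-term, so the major axis is vertical; a² = 100, b² = 36.
c² = a² - b² = 100 - 36 = 64, so c = 8.
Foci lie on the vertical axis through the center: (h, k ± c).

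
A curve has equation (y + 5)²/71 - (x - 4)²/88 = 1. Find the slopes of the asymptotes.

Center (4, -5). The positive term is the y-term, so the transverse axis is vertical; a² = 71, b² = 88.
For a vertical hyperbola the asymptotes have slope ±a/b.
Here that is ±√71/2√22 = ±√1562/44.

√1562/44 and -√1562/44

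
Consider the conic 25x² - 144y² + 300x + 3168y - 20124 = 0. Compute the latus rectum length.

Collect terms: 25(x² + 12x) -144(y² - 22y) = 20124
25(x + 6)² -144(y - 11)² = 20124 + 900 - 17424 = 3600
Divide by 3600: (x + 6)²/144 - (y - 11)²/25 = 1
Hyperbola, center (-6, 11), transverse axis horizontal; a² = 144, b² = 25.
Latus rectum length = 2b²/a = 2·25/12 = 25/6.

25/6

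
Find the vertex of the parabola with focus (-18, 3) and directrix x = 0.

The vertex is the midpoint between the focus and the directrix along the axis of symmetry.
Axis is horizontal (directrix is vertical). Vertex x-coordinate = (-18 + 0)/2 = -9; y-coordinate = 3.

(-9, 3)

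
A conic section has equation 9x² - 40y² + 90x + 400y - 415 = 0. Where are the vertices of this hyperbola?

Group: 9(x² + 10x) -40(y² - 10y) = 415
Complete the square: 9(x + 5)² -40(y - 5)² = 415 + 225 - 1000 = -360
Divide through by -360 to get (y - 5)²/9 - (x + 5)²/40 = 1.
Hyperbola, center (-5, 5), transverse axis vertical; a² = 9, b² = 40.
a = 3. Vertices at (h, k ± a).

(-5, 2) and (-5, 8)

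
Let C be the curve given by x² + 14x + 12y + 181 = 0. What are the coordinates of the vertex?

Only x is squared. Complete the square in x: (x + 7)² = -12(y + 11).
Vertex (-7, -11); 4p = -12 so p = -3. Opens down.

(-7, -11)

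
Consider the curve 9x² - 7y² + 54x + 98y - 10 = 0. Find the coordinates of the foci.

Group the x- and y-terms: 9(x² + 6x) -7(y² - 14y) = 10
9(x + 3)² -7(y - 7)² = 10 + 81 - 343 = -252
Divide by -252: (y - 7)²/36 - (x + 3)²/28 = 1
Hyperbola, center (-3, 7), transverse axis vertical; a² = 36, b² = 28.
c² = a² + b² = 36 + 28 = 64, so c = 8.
Foci lie on the vertical axis through the center: (h, k ± c).

(-3, -1) and (-3, 15)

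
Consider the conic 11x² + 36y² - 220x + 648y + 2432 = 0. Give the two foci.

(0, -9) and (20, -9)

Group the x- and y-terms: 11(x² - 20x) + 36(y² + 18y) = -2432
11(x - 10)² + 36(y + 9)² = -2432 + 1100 + 2916 = 1584
Divide by 1584: (x - 10)²/144 + (y + 9)²/44 = 1
Ellipse, center (10, -9), major axis horizontal; a² = 144, b² = 44.
c² = a² - b² = 144 - 44 = 100, so c = 10.
Foci lie on the horizontal axis through the center: (h ± c, k).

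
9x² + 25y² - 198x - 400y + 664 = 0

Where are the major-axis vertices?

(-4, 8) and (26, 8)

Rearranging, 9(x² - 22x) + 25(y² - 16y) = -664.
Completing the square gives 9(x - 11)² + 25(y - 8)² = -664 + 1089 + 1600 = 2025.
Divide by 2025: (x - 11)²/225 + (y - 8)²/81 = 1
Ellipse, center (11, 8), major axis horizontal; a² = 225, b² = 81.
a = 15. Vertices at (h ± a, k).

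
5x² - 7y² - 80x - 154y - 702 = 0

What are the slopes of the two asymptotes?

√35/7 and -√35/7

Group the x- and y-terms: 5(x² - 16x) -7(y² + 22y) = 702
5(x - 8)² -7(y + 11)² = 702 + 320 - 847 = 175
Divide by 175: (x - 8)²/35 - (y + 11)²/25 = 1
Hyperbola, center (8, -11), transverse axis horizontal; a² = 35, b² = 25.
For a horizontal hyperbola the asymptotes have slope ±b/a.
Here that is ±5/√35 = ±√35/7.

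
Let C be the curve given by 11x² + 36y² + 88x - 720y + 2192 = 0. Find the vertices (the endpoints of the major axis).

(-16, 10) and (8, 10)

Group: 11(x² + 8x) + 36(y² - 20y) = -2192
11(x + 4)² + 36(y - 10)² = -2192 + 176 + 3600 = 1584
Divide by 1584: (x + 4)²/144 + (y - 10)²/44 = 1
Ellipse, center (-4, 10), major axis horizontal; a² = 144, b² = 44.
a = 12. Vertices at (h ± a, k).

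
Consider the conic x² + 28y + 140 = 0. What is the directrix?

y = 2

Only x is squared. Complete the square in x: x² = -28(y + 5).
Vertex (0, -5); 4p = -28 so p = -7. Opens down.
Directrix is the horizontal line y = k − p = -5 − (-7) = 2.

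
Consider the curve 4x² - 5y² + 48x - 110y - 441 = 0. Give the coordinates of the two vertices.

(-6, -13) and (-6, -9)

Rearranging, 4(x² + 12x) -5(y² + 22y) = 441.
Completing the square gives 4(x + 6)² -5(y + 11)² = 441 + 144 - 605 = -20.
Dividing both sides by -20: (y + 11)²/4 - (x + 6)²/5 = 1
Hyperbola, center (-6, -11), transverse axis vertical; a² = 4, b² = 5.
a = 2. Vertices at (h, k ± a).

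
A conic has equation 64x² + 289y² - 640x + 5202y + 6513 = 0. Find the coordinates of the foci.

(-10, -9) and (20, -9)

Collect terms: 64(x² - 10x) + 289(y² + 18y) = -6513
64(x - 5)² + 289(y + 9)² = -6513 + 1600 + 23409 = 18496
Divide through by 18496 to get (x - 5)²/289 + (y + 9)²/64 = 1.
Ellipse, center (5, -9), major axis horizontal; a² = 289, b² = 64.
c² = a² - b² = 289 - 64 = 225, so c = 15.
Foci lie on the horizontal axis through the center: (h ± c, k).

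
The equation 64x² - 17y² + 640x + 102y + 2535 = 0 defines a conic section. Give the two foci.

(-5, -6) and (-5, 12)

Group the x- and y-terms: 64(x² + 10x) -17(y² - 6y) = -2535
64(x + 5)² -17(y - 3)² = -2535 + 1600 - 153 = -1088
Dividing both sides by -1088: (y - 3)²/64 - (x + 5)²/17 = 1
Hyperbola, center (-5, 3), transverse axis vertical; a² = 64, b² = 17.
c² = a² + b² = 64 + 17 = 81, so c = 9.
Foci lie on the vertical axis through the center: (h, k ± c).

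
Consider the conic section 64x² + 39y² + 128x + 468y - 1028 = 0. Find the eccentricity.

Group: 64(x² + 2x) + 39(y² + 12y) = 1028
Completing the square gives 64(x + 1)² + 39(y + 6)² = 1028 + 64 + 1404 = 2496.
Dividing both sides by 2496: (x + 1)²/39 + (y + 6)²/64 = 1
Ellipse, center (-1, -6), major axis vertical; a² = 64, b² = 39.
c² = a² - b² = 25, so c = 5.
e = c/a = 5/8.

e = 5/8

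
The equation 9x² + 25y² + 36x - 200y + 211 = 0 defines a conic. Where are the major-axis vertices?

Group the x- and y-terms: 9(x² + 4x) + 25(y² - 8y) = -211
Complete the square: 9(x + 2)² + 25(y - 4)² = -211 + 36 + 400 = 225
Divide by 225: (x + 2)²/25 + (y - 4)²/9 = 1
Ellipse, center (-2, 4), major axis horizontal; a² = 25, b² = 9.
a = 5. Vertices at (h ± a, k).

(-7, 4) and (3, 4)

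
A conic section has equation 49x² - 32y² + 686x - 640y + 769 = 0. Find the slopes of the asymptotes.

Collect terms: 49(x² + 14x) -32(y² + 20y) = -769
Complete the square: 49(x + 7)² -32(y + 10)² = -769 + 2401 - 3200 = -1568
Dividing both sides by -1568: (y + 10)²/49 - (x + 7)²/32 = 1
Hyperbola, center (-7, -10), transverse axis vertical; a² = 49, b² = 32.
For a vertical hyperbola the asymptotes have slope ±a/b.
Here that is ±7/4√2 = ±7√2/8.

7√2/8 and -7√2/8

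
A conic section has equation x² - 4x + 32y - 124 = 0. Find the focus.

(2, -4)

Only x is squared. Complete the square in x: (x - 2)² = -32(y - 4).
Vertex (2, 4); 4p = -32 so p = -8. Opens down.
Focus is p units from the vertex along the axis: (h, k + p).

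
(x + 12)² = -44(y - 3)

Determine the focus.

Vertex (-12, 3); 4p = -44 so p = -11. Opens down.
Focus is p units from the vertex along the axis: (h, k + p).

(-12, -8)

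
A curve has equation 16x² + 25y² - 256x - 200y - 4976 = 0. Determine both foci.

Collect terms: 16(x² - 16x) + 25(y² - 8y) = 4976
Complete the square: 16(x - 8)² + 25(y - 4)² = 4976 + 1024 + 400 = 6400
Divide through by 6400 to get (x - 8)²/400 + (y - 4)²/256 = 1.
Ellipse, center (8, 4), major axis horizontal; a² = 400, b² = 256.
c² = a² - b² = 400 - 256 = 144, so c = 12.
Foci lie on the horizontal axis through the center: (h ± c, k).

(-4, 4) and (20, 4)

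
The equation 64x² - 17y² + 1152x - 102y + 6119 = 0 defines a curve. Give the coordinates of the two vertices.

Rearranging, 64(x² + 18x) -17(y² + 6y) = -6119.
64(x + 9)² -17(y + 3)² = -6119 + 5184 - 153 = -1088
Divide through by -1088 to get (y + 3)²/64 - (x + 9)²/17 = 1.
Hyperbola, center (-9, -3), transverse axis vertical; a² = 64, b² = 17.
a = 8. Vertices at (h, k ± a).

(-9, -11) and (-9, 5)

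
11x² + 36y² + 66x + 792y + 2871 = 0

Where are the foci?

Collect terms: 11(x² + 6x) + 36(y² + 22y) = -2871
Complete the square: 11(x + 3)² + 36(y + 11)² = -2871 + 99 + 4356 = 1584
Divide by 1584: (x + 3)²/144 + (y + 11)²/44 = 1
Ellipse, center (-3, -11), major axis horizontal; a² = 144, b² = 44.
c² = a² - b² = 144 - 44 = 100, so c = 10.
Foci lie on the horizontal axis through the center: (h ± c, k).

(-13, -11) and (7, -11)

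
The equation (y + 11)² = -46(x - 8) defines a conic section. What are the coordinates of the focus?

Vertex (8, -11); 4p = -46 so p = -23/2. Opens left.
Focus is p units from the vertex along the axis: (h + p, k).

(-7/2, -11)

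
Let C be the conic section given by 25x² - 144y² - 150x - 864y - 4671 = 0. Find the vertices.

(-9, -3) and (15, -3)

Group: 25(x² - 6x) -144(y² + 6y) = 4671
Complete the square in x and y: 25(x - 3)² -144(y + 3)² = 4671 + 225 - 1296 = 3600
Divide through by 3600 to get (x - 3)²/144 - (y + 3)²/25 = 1.
Hyperbola, center (3, -3), transverse axis horizontal; a² = 144, b² = 25.
a = 12. Vertices at (h ± a, k).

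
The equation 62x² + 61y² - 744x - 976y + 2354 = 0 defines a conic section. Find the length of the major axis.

Group: 62(x² - 12x) + 61(y² - 16y) = -2354
62(x - 6)² + 61(y - 8)² = -2354 + 2232 + 3904 = 3782
Dividing both sides by 3782: (x - 6)²/61 + (y - 8)²/62 = 1
Ellipse, center (6, 8), major axis vertical; a² = 62, b² = 61.
a² = 62 so a = √62; the major axis has length 2a = 2√62.

2√62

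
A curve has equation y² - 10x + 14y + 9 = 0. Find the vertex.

(-4, -7)

Only y is squared. Complete the square in y: (y + 7)² = 10(x + 4).
Vertex (-4, -7); 4p = 10 so p = 5/2. Opens right.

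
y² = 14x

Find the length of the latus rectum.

Vertex (0, 0); 4p = 14 so p = 7/2. Opens right.
Latus rectum length = |4p| = 14.

14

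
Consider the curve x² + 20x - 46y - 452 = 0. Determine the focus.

Only x is squared. Complete the square in x: (x + 10)² = 46(y + 12).
Vertex (-10, -12); 4p = 46 so p = 23/2. Opens up.
Focus is p units from the vertex along the axis: (h, k + p).

(-10, -1/2)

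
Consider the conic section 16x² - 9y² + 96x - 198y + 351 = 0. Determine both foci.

Rearranging, 16(x² + 6x) -9(y² + 22y) = -351.
Completing the square gives 16(x + 3)² -9(y + 11)² = -351 + 144 - 1089 = -1296.
Divide by -1296: (y + 11)²/144 - (x + 3)²/81 = 1
Hyperbola, center (-3, -11), transverse axis vertical; a² = 144, b² = 81.
c² = a² + b² = 144 + 81 = 225, so c = 15.
Foci lie on the vertical axis through the center: (h, k ± c).

(-3, -26) and (-3, 4)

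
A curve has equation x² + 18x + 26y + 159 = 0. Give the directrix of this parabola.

Only x is squared. Complete the square in x: (x + 9)² = -26(y + 3).
Vertex (-9, -3); 4p = -26 so p = -13/2. Opens down.
Directrix is the horizontal line y = k − p = -3 − (-13/2) = 7/2.

y = 7/2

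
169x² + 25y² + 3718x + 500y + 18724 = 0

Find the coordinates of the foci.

169(x² + 22x) + 25(y² + 20y) = -18724
169(x + 11)² + 25(y + 10)² = -18724 + 20449 + 2500 = 4225
Divide through by 4225 to get (x + 11)²/25 + (y + 10)²/169 = 1.
Ellipse, center (-11, -10), major axis vertical; a² = 169, b² = 25.
c² = a² - b² = 169 - 25 = 144, so c = 12.
Foci lie on the vertical axis through the center: (h, k ± c).

(-11, -22) and (-11, 2)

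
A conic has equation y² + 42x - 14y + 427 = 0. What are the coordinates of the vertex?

Only y is squared. Complete the square in y: (y - 7)² = -42(x + 9).
Vertex (-9, 7); 4p = -42 so p = -21/2. Opens left.

(-9, 7)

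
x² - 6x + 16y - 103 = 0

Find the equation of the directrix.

y = 11

Only x is squared. Complete the square in x: (x - 3)² = -16(y - 7).
Vertex (3, 7); 4p = -16 so p = -4. Opens down.
Directrix is the horizontal line y = k − p = 7 − (-4) = 11.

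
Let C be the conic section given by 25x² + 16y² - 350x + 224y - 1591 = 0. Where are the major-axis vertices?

Group the x- and y-terms: 25(x² - 14x) + 16(y² + 14y) = 1591
Completing the square gives 25(x - 7)² + 16(y + 7)² = 1591 + 1225 + 784 = 3600.
Divide through by 3600 to get (x - 7)²/144 + (y + 7)²/225 = 1.
Ellipse, center (7, -7), major axis vertical; a² = 225, b² = 144.
a = 15. Vertices at (h, k ± a).

(7, -22) and (7, 8)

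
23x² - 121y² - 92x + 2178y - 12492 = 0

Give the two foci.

(-10, 9) and (14, 9)

23(x² - 4x) -121(y² - 18y) = 12492
Complete the square in x and y: 23(x - 2)² -121(y - 9)² = 12492 + 92 - 9801 = 2783
Dividing both sides by 2783: (x - 2)²/121 - (y - 9)²/23 = 1
Hyperbola, center (2, 9), transverse axis horizontal; a² = 121, b² = 23.
c² = a² + b² = 121 + 23 = 144, so c = 12.
Foci lie on the horizontal axis through the center: (h ± c, k).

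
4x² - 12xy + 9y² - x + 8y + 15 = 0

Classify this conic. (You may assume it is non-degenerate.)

A = 4, B = -12, C = 9.
Discriminant B² − 4AC = (-12)² − 4·4·9 = 0.
B² − 4AC = 0 ⇒ parabola.

parabola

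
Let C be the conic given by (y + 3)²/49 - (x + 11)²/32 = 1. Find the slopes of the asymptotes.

Center (-11, -3). The positive term is the y-term, so the transverse axis is vertical; a² = 49, b² = 32.
For a vertical hyperbola the asymptotes have slope ±a/b.
Here that is ±7/4√2 = ±7√2/8.

7√2/8 and -7√2/8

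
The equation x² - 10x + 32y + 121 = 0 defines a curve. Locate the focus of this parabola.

Only x is squared. Complete the square in x: (x - 5)² = -32(y + 3).
Vertex (5, -3); 4p = -32 so p = -8. Opens down.
Focus is p units from the vertex along the axis: (h, k + p).

(5, -11)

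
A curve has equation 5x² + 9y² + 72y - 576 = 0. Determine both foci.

(-8, -4) and (8, -4)

5x² + 9(y² + 8y) = 576
5x² + 9(y + 4)² = 576 + 0 + 144 = 720
Dividing both sides by 720: x²/144 + (y + 4)²/80 = 1
Ellipse, center (0, -4), major axis horizontal; a² = 144, b² = 80.
c² = a² - b² = 144 - 80 = 64, so c = 8.
Foci lie on the horizontal axis through the center: (h ± c, k).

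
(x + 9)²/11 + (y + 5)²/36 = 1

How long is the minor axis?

Center (-9, -5). The larger denominator 36 sits under the y-term, so the major axis is vertical; a² = 36, b² = 11.
b² = 11 so b = √11; the minor axis has length 2b = 2√11.

2√11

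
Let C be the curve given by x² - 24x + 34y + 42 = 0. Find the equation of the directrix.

Only x is squared. Complete the square in x: (x - 12)² = -34(y - 3).
Vertex (12, 3); 4p = -34 so p = -17/2. Opens down.
Directrix is the horizontal line y = k − p = 3 − (-17/2) = 23/2.

y = 23/2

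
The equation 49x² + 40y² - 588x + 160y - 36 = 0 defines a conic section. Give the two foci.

(6, -5) and (6, 1)

49(x² - 12x) + 40(y² + 4y) = 36
Complete the square in x and y: 49(x - 6)² + 40(y + 2)² = 36 + 1764 + 160 = 1960
Divide by 1960: (x - 6)²/40 + (y + 2)²/49 = 1
Ellipse, center (6, -2), major axis vertical; a² = 49, b² = 40.
c² = a² - b² = 49 - 40 = 9, so c = 3.
Foci lie on the vertical axis through the center: (h, k ± c).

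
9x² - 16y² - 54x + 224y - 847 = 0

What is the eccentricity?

Rearranging, 9(x² - 6x) -16(y² - 14y) = 847.
Complete the square in x and y: 9(x - 3)² -16(y - 7)² = 847 + 81 - 784 = 144
Divide by 144: (x - 3)²/16 - (y - 7)²/9 = 1
Hyperbola, center (3, 7), transverse axis horizontal; a² = 16, b² = 9.
c² = a² + b² = 25, so c = 5.
e = c/a = 5/4.

e = 5/4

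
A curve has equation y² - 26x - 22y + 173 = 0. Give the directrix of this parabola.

Only y is squared. Complete the square in y: (y - 11)² = 26(x - 2).
Vertex (2, 11); 4p = 26 so p = 13/2. Opens right.
Directrix is the vertical line x = h − p = 2 − (13/2) = -9/2.

x = -9/2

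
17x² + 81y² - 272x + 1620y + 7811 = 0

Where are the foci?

(0, -10) and (16, -10)

Group: 17(x² - 16x) + 81(y² + 20y) = -7811
Complete the square: 17(x - 8)² + 81(y + 10)² = -7811 + 1088 + 8100 = 1377
Divide through by 1377 to get (x - 8)²/81 + (y + 10)²/17 = 1.
Ellipse, center (8, -10), major axis horizontal; a² = 81, b² = 17.
c² = a² - b² = 81 - 17 = 64, so c = 8.
Foci lie on the horizontal axis through the center: (h ± c, k).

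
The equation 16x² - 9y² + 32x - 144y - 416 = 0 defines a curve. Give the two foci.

Rearranging, 16(x² + 2x) -9(y² + 16y) = 416.
16(x + 1)² -9(y + 8)² = 416 + 16 - 576 = -144
Dividing both sides by -144: (y + 8)²/16 - (x + 1)²/9 = 1
Hyperbola, center (-1, -8), transverse axis vertical; a² = 16, b² = 9.
c² = a² + b² = 16 + 9 = 25, so c = 5.
Foci lie on the vertical axis through the center: (h, k ± c).

(-1, -13) and (-1, -3)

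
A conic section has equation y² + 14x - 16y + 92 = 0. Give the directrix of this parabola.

Only y is squared. Complete the square in y: (y - 8)² = -14(x + 2).
Vertex (-2, 8); 4p = -14 so p = -7/2. Opens left.
Directrix is the vertical line x = h − p = -2 − (-7/2) = 3/2.

x = 3/2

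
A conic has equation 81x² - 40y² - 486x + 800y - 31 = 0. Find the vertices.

Group the x- and y-terms: 81(x² - 6x) -40(y² - 20y) = 31
81(x - 3)² -40(y - 10)² = 31 + 729 - 4000 = -3240
Divide through by -3240 to get (y - 10)²/81 - (x - 3)²/40 = 1.
Hyperbola, center (3, 10), transverse axis vertical; a² = 81, b² = 40.
a = 9. Vertices at (h, k ± a).

(3, 1) and (3, 19)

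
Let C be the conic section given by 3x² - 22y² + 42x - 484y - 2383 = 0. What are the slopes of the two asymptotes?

Group: 3(x² + 14x) -22(y² + 22y) = 2383
Complete the square: 3(x + 7)² -22(y + 11)² = 2383 + 147 - 2662 = -132
Divide by -132: (y + 11)²/6 - (x + 7)²/44 = 1
Hyperbola, center (-7, -11), transverse axis vertical; a² = 6, b² = 44.
For a vertical hyperbola the asymptotes have slope ±a/b.
Here that is ±√6/2√11 = ±√66/22.

√66/22 and -√66/22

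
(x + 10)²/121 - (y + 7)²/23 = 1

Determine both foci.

(-22, -7) and (2, -7)

Center (-10, -7). The positive term is the x-term, so the transverse axis is horizontal; a² = 121, b² = 23.
c² = a² + b² = 121 + 23 = 144, so c = 12.
Foci lie on the horizontal axis through the center: (h ± c, k).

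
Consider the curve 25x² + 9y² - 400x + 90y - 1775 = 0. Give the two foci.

Group: 25(x² - 16x) + 9(y² + 10y) = 1775
25(x - 8)² + 9(y + 5)² = 1775 + 1600 + 225 = 3600
Dividing both sides by 3600: (x - 8)²/144 + (y + 5)²/400 = 1
Ellipse, center (8, -5), major axis vertical; a² = 400, b² = 144.
c² = a² - b² = 400 - 144 = 256, so c = 16.
Foci lie on the vertical axis through the center: (h, k ± c).

(8, -21) and (8, 11)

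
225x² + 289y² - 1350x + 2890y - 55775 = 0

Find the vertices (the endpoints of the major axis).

(-14, -5) and (20, -5)

Rearranging, 225(x² - 6x) + 289(y² + 10y) = 55775.
Completing the square gives 225(x - 3)² + 289(y + 5)² = 55775 + 2025 + 7225 = 65025.
Dividing both sides by 65025: (x - 3)²/289 + (y + 5)²/225 = 1
Ellipse, center (3, -5), major axis horizontal; a² = 289, b² = 225.
a = 17. Vertices at (h ± a, k).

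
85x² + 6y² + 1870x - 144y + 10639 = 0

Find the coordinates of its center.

Collect terms: 85(x² + 22x) + 6(y² - 24y) = -10639
85(x + 11)² + 6(y - 12)² = -10639 + 10285 + 864 = 510
Dividing both sides by 510: (x + 11)²/6 + (y - 12)²/85 = 1
Ellipse with center (-11, 12).

(-11, 12)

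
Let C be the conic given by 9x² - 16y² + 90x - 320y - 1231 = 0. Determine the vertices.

Group: 9(x² + 10x) -16(y² + 20y) = 1231
Complete the square in x and y: 9(x + 5)² -16(y + 10)² = 1231 + 225 - 1600 = -144
Dividing both sides by -144: (y + 10)²/9 - (x + 5)²/16 = 1
Hyperbola, center (-5, -10), transverse axis vertical; a² = 9, b² = 16.
a = 3. Vertices at (h, k ± a).

(-5, -13) and (-5, -7)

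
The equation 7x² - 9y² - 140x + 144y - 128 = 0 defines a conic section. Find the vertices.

(4, 8) and (16, 8)

7(x² - 20x) -9(y² - 16y) = 128
7(x - 10)² -9(y - 8)² = 128 + 700 - 576 = 252
Dividing both sides by 252: (x - 10)²/36 - (y - 8)²/28 = 1
Hyperbola, center (10, 8), transverse axis horizontal; a² = 36, b² = 28.
a = 6. Vertices at (h ± a, k).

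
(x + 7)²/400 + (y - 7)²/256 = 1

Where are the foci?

(-19, 7) and (5, 7)

Center (-7, 7). The larger denominator 400 sits under the x-term, so the major axis is horizontal; a² = 400, b² = 256.
c² = a² - b² = 400 - 256 = 144, so c = 12.
Foci lie on the horizontal axis through the center: (h ± c, k).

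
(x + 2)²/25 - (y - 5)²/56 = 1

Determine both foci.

Center (-2, 5). The positive term is the x-term, so the transverse axis is horizontal; a² = 25, b² = 56.
c² = a² + b² = 25 + 56 = 81, so c = 9.
Foci lie on the horizontal axis through the center: (h ± c, k).

(-11, 5) and (7, 5)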